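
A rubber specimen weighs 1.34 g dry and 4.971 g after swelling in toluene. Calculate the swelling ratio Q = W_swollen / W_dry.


Q = W_swollen / W_dry
Q = 4.971 / 1.34
Q = 3.71

Q = 3.71


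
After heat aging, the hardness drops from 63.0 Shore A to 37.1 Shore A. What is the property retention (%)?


Retention = aged / original * 100
= 37.1 / 63.0 * 100
= 58.9%

58.9%


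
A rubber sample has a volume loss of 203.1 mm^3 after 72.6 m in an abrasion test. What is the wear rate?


Rate = volume_loss / distance
= 203.1 / 72.6
= 2.798 mm^3/m

2.798 mm^3/m


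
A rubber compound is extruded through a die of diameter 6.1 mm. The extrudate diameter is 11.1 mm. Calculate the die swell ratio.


Die swell ratio = D_extrudate / D_die
= 11.1 / 6.1
= 1.82

Die swell = 1.82


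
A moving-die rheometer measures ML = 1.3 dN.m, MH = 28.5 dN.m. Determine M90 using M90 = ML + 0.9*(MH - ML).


M90 = ML + 0.9 * (MH - ML)
M90 = 1.3 + 0.9 * (28.5 - 1.3)
M90 = 1.3 + 0.9 * 27.2
M90 = 25.78 dN.m

25.78 dN.m


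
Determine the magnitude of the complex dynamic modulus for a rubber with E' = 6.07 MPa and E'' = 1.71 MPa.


|E*| = sqrt(E'^2 + E''^2)
= sqrt(6.07^2 + 1.71^2)
= sqrt(36.8449 + 2.9241)
= 6.306 MPa

6.306 MPa


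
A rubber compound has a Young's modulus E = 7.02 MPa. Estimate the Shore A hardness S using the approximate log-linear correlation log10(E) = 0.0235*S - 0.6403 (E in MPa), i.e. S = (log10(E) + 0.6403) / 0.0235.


log10(E) = 0.0235*S - 0.6403  =>  S = (log10(E) + 0.6403) / 0.0235
log10(7.02) = 0.846337
S = (0.846337 + 0.6403) / 0.0235 = 1.486637 / 0.0235
S = 63.3

Shore A = 63.3


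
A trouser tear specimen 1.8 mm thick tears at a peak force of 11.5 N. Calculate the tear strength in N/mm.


Tear strength = force / thickness
= 11.5 / 1.8
= 6.39 N/mm

6.39 N/mm


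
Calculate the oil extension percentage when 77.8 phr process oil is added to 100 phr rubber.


Oil % = oil / (100 + oil) * 100
= 77.8 / (100 + 77.8) * 100
= 77.8 / 177.8 * 100
= 43.76%

43.76%


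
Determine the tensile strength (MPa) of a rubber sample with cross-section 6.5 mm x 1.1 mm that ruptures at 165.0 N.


Area = width * thickness = 6.5 * 1.1 = 7.15 mm^2
TS = force / area = 165.0 / 7.15 = 23.08 MPa

23.08 MPa


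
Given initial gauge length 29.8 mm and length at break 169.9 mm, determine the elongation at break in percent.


Elongation = (Lf - L0) / L0 * 100
= (169.9 - 29.8) / 29.8 * 100
= 140.1 / 29.8 * 100
= 470.1%

470.1%


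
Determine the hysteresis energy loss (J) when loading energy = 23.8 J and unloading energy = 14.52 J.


Hysteresis loss = loading - unloading
= 23.8 - 14.52
= 9.28 J

9.28 J


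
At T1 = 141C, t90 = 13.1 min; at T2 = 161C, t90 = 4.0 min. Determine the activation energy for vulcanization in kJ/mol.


T1 = 414.15 K, T2 = 434.15 K
1/T1 - 1/T2 = 1.1123e-04
ln(t1/t2) = ln(13.1/4.0) = 1.1863
Ea = 8.314 * 1.1863 / 1.1123e-04 = 88670.3796 J/mol
Ea = 88.67 kJ/mol

88.67 kJ/mol


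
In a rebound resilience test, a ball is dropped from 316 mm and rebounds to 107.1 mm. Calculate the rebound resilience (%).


Resilience = h_rebound / h_drop * 100
= 107.1 / 316 * 100
= 33.9%

33.9%


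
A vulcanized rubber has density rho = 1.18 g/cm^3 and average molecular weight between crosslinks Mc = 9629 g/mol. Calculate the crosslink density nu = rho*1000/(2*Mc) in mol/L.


nu = rho * 1000 / (2 * Mc)
nu = 1.18 * 1000 / (2 * 9629)
nu = 1180.0 / 19258
nu = 0.0613 mol/L

0.0613 mol/L


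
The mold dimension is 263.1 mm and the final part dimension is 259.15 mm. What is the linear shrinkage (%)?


Shrinkage = (mold - part) / mold * 100
= (263.1 - 259.15) / 263.1 * 100
= 3.95 / 263.1 * 100
= 1.5%

1.5%


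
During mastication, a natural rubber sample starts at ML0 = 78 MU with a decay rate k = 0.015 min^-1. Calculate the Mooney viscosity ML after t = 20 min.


ML = ML0 * exp(-k * t)
ML = 78 * exp(-0.015 * 20)
ML = 78 * 0.7408
ML = 57.78 MU

57.78 MU


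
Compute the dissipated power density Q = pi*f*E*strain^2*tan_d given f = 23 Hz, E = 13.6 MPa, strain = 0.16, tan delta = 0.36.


Q = pi * f * E * strain^2 * tan_d
= pi * 23 * 13.6 * 0.16^2 * 0.36
= pi * 23 * 13.6 * 0.0256 * 0.36
= 9.0565

Q = 9.0565


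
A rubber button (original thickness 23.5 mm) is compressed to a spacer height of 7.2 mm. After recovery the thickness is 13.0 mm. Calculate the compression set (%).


CS = (t0 - recovered) / (t0 - ts) * 100
= (23.5 - 13.0) / (23.5 - 7.2) * 100
= 10.5 / 16.3 * 100
= 64.4%

64.4%


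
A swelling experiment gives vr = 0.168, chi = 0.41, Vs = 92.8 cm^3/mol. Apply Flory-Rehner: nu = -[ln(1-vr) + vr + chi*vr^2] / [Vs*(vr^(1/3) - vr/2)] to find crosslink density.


ln(1 - vr) = ln(1 - 0.168) = -0.1839
Numerator = -((-0.1839) + 0.168 + 0.41 * 0.168^2) = 0.0044
Denominator = 92.8 * (0.168^(1/3) - 0.168/2) = 43.4104
nu = 0.0044 / 43.4104 = 1.0023e-04 mol/cm^3

1.0023e-04 mol/cm^3


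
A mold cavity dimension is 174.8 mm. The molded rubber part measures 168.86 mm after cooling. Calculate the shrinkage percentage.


Shrinkage = (mold - part) / mold * 100
= (174.8 - 168.86) / 174.8 * 100
= 5.94 / 174.8 * 100
= 3.4%

3.4%


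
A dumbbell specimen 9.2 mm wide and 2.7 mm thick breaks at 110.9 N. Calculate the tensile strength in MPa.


Area = width * thickness = 9.2 * 2.7 = 24.84 mm^2
TS = force / area = 110.9 / 24.84 = 4.46 MPa

4.46 MPa


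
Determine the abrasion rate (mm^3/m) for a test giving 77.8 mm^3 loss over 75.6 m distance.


Rate = volume_loss / distance
= 77.8 / 75.6
= 1.029 mm^3/m

1.029 mm^3/m


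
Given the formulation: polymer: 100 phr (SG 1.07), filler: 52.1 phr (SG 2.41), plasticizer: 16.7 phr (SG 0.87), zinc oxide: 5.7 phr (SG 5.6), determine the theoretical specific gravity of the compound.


Sum of weights = 174.5
Volume contributions:
  polymer: 100/1.07 = 93.4579
  filler: 52.1/2.41 = 21.6183
  plasticizer: 16.7/0.87 = 19.1954
  zinc oxide: 5.7/5.6 = 1.0179
Sum of volumes = 135.2895
SG = 174.5 / 135.2895 = 1.29

SG = 1.29


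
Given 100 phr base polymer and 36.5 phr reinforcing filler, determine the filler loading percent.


Filler % = filler / (rubber + filler) * 100
= 36.5 / (100 + 36.5) * 100
= 36.5 / 136.5 * 100
= 26.74%

26.74%


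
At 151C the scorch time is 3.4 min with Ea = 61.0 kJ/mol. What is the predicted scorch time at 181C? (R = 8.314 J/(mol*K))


Convert temperatures: T1 = 151 + 273.15 = 424.15 K, T2 = 181 + 273.15 = 454.15 K
ts2_new = 3.4 * exp(61000 / 8.314 * (1/454.15 - 1/424.15))
1/T2 - 1/T1 = -1.5574e-04
ts2_new = 1.08 min

1.08 min


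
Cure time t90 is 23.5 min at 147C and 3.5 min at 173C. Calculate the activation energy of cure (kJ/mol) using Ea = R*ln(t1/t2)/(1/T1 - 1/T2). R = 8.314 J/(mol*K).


T1 = 420.15 K, T2 = 446.15 K
1/T1 - 1/T2 = 1.3870e-04
ln(t1/t2) = ln(23.5/3.5) = 1.9042
Ea = 8.314 * 1.9042 / 1.3870e-04 = 114141.3593 J/mol
Ea = 114.14 kJ/mol

114.14 kJ/mol


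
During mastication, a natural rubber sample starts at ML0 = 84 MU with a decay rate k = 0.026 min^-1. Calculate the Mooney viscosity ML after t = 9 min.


ML = ML0 * exp(-k * t)
ML = 84 * exp(-0.026 * 9)
ML = 84 * 0.7914
ML = 66.47 MU

66.47 MU


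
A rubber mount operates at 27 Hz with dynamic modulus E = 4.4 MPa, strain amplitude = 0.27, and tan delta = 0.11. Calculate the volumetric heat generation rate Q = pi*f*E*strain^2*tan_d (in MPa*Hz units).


Q = pi * f * E * strain^2 * tan_d
= pi * 27 * 4.4 * 0.27^2 * 0.11
= pi * 27 * 4.4 * 0.0729 * 0.11
= 2.9929

Q = 2.9929


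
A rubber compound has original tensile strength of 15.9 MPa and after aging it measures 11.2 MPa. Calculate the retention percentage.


Retention = aged / original * 100
= 11.2 / 15.9 * 100
= 70.4%

70.4%


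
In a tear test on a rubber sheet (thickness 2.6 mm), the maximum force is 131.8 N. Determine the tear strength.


Tear strength = force / thickness
= 131.8 / 2.6
= 50.69 N/mm

50.69 N/mm


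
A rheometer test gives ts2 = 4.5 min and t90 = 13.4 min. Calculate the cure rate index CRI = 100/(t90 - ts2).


CRI = 100 / (t90 - ts2)
= 100 / (13.4 - 4.5)
= 100 / 8.9
= 11.24 min^-1

11.24 min^-1


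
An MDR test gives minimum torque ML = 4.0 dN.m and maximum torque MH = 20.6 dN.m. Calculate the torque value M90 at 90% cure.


M90 = ML + 0.9 * (MH - ML)
M90 = 4.0 + 0.9 * (20.6 - 4.0)
M90 = 4.0 + 0.9 * 16.6
M90 = 18.94 dN.m

18.94 dN.m


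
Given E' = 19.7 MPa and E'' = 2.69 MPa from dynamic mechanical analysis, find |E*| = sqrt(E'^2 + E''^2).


|E*| = sqrt(E'^2 + E''^2)
= sqrt(19.7^2 + 2.69^2)
= sqrt(388.0900 + 7.2361)
= 19.883 MPa

19.883 MPa


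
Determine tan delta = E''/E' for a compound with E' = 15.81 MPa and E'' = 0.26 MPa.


tan delta = E'' / E'
= 0.26 / 15.81
= 0.0164

tan delta = 0.0164


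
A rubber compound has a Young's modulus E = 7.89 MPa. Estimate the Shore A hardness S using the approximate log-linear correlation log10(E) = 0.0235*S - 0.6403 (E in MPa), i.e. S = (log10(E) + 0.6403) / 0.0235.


log10(E) = 0.0235*S - 0.6403  =>  S = (log10(E) + 0.6403) / 0.0235
log10(7.89) = 0.897077
S = (0.897077 + 0.6403) / 0.0235 = 1.537377 / 0.0235
S = 65.4

Shore A = 65.4


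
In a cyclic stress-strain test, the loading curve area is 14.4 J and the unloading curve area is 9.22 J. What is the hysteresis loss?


Hysteresis loss = loading - unloading
= 14.4 - 9.22
= 5.18 J

5.18 J


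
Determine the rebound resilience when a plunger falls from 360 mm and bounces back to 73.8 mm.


Resilience = h_rebound / h_drop * 100
= 73.8 / 360 * 100
= 20.5%

20.5%


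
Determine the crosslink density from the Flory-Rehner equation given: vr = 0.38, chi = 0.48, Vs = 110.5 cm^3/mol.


ln(1 - vr) = ln(1 - 0.38) = -0.4780
Numerator = -((-0.4780) + 0.38 + 0.48 * 0.38^2) = 0.0287
Denominator = 110.5 * (0.38^(1/3) - 0.38/2) = 59.0419
nu = 0.0287 / 59.0419 = 4.8650e-04 mol/cm^3

4.8650e-04 mol/cm^3


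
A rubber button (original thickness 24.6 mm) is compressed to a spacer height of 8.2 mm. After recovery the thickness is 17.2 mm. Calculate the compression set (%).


CS = (t0 - recovered) / (t0 - ts) * 100
= (24.6 - 17.2) / (24.6 - 8.2) * 100
= 7.4 / 16.4 * 100
= 45.1%

45.1%


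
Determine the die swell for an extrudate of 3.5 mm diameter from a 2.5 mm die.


Die swell ratio = D_extrudate / D_die
= 3.5 / 2.5
= 1.4

Die swell = 1.4


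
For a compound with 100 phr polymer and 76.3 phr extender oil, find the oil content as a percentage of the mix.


Oil % = oil / (100 + oil) * 100
= 76.3 / (100 + 76.3) * 100
= 76.3 / 176.3 * 100
= 43.28%

43.28%


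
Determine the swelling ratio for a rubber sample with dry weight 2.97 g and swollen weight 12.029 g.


Q = W_swollen / W_dry
Q = 12.029 / 2.97
Q = 4.05

Q = 4.05


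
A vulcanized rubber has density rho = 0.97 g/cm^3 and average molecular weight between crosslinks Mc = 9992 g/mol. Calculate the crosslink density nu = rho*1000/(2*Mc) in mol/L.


nu = rho * 1000 / (2 * Mc)
nu = 0.97 * 1000 / (2 * 9992)
nu = 970.0 / 19984
nu = 0.0485 mol/L

0.0485 mol/L


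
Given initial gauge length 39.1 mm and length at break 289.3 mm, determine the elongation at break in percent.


Elongation = (Lf - L0) / L0 * 100
= (289.3 - 39.1) / 39.1 * 100
= 250.2 / 39.1 * 100
= 639.9%

639.9%


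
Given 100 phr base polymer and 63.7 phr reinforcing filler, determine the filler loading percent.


Filler % = filler / (rubber + filler) * 100
= 63.7 / (100 + 63.7) * 100
= 63.7 / 163.7 * 100
= 38.91%

38.91%


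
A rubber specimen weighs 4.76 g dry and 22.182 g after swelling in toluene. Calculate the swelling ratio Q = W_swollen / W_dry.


Q = W_swollen / W_dry
Q = 22.182 / 4.76
Q = 4.66

Q = 4.66


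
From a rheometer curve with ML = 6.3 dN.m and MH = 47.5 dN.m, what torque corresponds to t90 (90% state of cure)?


M90 = ML + 0.9 * (MH - ML)
M90 = 6.3 + 0.9 * (47.5 - 6.3)
M90 = 6.3 + 0.9 * 41.2
M90 = 43.38 dN.m

43.38 dN.m


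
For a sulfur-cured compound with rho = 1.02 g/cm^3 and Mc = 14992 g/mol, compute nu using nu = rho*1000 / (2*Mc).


nu = rho * 1000 / (2 * Mc)
nu = 1.02 * 1000 / (2 * 14992)
nu = 1020.0 / 29984
nu = 0.0340 mol/L

0.0340 mol/L


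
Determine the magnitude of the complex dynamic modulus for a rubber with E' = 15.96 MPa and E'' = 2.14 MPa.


|E*| = sqrt(E'^2 + E''^2)
= sqrt(15.96^2 + 2.14^2)
= sqrt(254.7216 + 4.5796)
= 16.103 MPa

16.103 MPa


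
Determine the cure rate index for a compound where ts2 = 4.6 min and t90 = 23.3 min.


CRI = 100 / (t90 - ts2)
= 100 / (23.3 - 4.6)
= 100 / 18.7
= 5.35 min^-1

5.35 min^-1


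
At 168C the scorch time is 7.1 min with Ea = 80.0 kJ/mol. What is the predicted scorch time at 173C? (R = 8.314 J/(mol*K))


Convert temperatures: T1 = 168 + 273.15 = 441.15 K, T2 = 173 + 273.15 = 446.15 K
ts2_new = 7.1 * exp(80000 / 8.314 * (1/446.15 - 1/441.15))
1/T2 - 1/T1 = -2.5404e-05
ts2_new = 5.56 min

5.56 min


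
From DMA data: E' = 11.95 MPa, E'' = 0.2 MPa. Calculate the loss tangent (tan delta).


tan delta = E'' / E'
= 0.2 / 11.95
= 0.0167

tan delta = 0.0167


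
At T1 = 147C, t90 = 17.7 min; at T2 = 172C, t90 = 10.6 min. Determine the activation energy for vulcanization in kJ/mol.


T1 = 420.15 K, T2 = 445.15 K
1/T1 - 1/T2 = 1.3367e-04
ln(t1/t2) = ln(17.7/10.6) = 0.5127
Ea = 8.314 * 0.5127 / 1.3367e-04 = 31889.8948 J/mol
Ea = 31.89 kJ/mol

31.89 kJ/mol


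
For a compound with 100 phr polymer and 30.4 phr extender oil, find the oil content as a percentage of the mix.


Oil % = oil / (100 + oil) * 100
= 30.4 / (100 + 30.4) * 100
= 30.4 / 130.4 * 100
= 23.31%

23.31%


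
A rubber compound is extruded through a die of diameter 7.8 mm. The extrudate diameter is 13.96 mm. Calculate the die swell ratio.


Die swell ratio = D_extrudate / D_die
= 13.96 / 7.8
= 1.79

Die swell = 1.79


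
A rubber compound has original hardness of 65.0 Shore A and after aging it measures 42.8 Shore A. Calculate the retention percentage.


Retention = aged / original * 100
= 42.8 / 65.0 * 100
= 65.8%

65.8%


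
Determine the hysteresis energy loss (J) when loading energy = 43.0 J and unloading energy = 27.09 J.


Hysteresis loss = loading - unloading
= 43.0 - 27.09
= 15.91 J

15.91 J


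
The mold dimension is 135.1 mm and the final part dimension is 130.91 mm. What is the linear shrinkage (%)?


Shrinkage = (mold - part) / mold * 100
= (135.1 - 130.91) / 135.1 * 100
= 4.19 / 135.1 * 100
= 3.1%

3.1%


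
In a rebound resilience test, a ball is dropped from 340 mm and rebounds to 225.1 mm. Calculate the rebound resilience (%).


Resilience = h_rebound / h_drop * 100
= 225.1 / 340 * 100
= 66.2%

66.2%


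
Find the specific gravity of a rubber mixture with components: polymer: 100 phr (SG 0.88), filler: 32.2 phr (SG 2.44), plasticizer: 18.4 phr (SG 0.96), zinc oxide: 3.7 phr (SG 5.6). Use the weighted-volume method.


Sum of weights = 154.3
Volume contributions:
  polymer: 100/0.88 = 113.6364
  filler: 32.2/2.44 = 13.1967
  plasticizer: 18.4/0.96 = 19.1667
  zinc oxide: 3.7/5.6 = 0.6607
Sum of volumes = 146.6605
SG = 154.3 / 146.6605 = 1.052

SG = 1.052


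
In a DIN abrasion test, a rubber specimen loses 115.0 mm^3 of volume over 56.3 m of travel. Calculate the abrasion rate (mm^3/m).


Rate = volume_loss / distance
= 115.0 / 56.3
= 2.043 mm^3/m

2.043 mm^3/m


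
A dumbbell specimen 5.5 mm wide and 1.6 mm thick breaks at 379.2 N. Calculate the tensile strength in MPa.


Area = width * thickness = 5.5 * 1.6 = 8.8 mm^2
TS = force / area = 379.2 / 8.8 = 43.09 MPa

43.09 MPa


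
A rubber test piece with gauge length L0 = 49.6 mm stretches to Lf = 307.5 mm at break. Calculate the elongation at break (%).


Elongation = (Lf - L0) / L0 * 100
= (307.5 - 49.6) / 49.6 * 100
= 257.9 / 49.6 * 100
= 520.0%

520.0%


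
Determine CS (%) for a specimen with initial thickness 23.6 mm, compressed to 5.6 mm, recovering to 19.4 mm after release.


CS = (t0 - recovered) / (t0 - ts) * 100
= (23.6 - 19.4) / (23.6 - 5.6) * 100
= 4.2 / 18.0 * 100
= 23.3%

23.3%


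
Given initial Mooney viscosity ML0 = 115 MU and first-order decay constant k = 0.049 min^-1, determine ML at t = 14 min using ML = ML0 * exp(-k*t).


ML = ML0 * exp(-k * t)
ML = 115 * exp(-0.049 * 14)
ML = 115 * 0.5036
ML = 57.91 MU

57.91 MU


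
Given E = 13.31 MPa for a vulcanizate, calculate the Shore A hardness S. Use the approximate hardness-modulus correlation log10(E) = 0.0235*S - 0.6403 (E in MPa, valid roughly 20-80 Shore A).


log10(E) = 0.0235*S - 0.6403  =>  S = (log10(E) + 0.6403) / 0.0235
log10(13.31) = 1.124178
S = (1.124178 + 0.6403) / 0.0235 = 1.764478 / 0.0235
S = 75.1

Shore A = 75.1


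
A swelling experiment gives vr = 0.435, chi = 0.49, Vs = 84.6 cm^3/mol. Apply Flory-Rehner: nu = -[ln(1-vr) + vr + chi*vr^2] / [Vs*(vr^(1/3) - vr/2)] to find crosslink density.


ln(1 - vr) = ln(1 - 0.435) = -0.5709
Numerator = -((-0.5709) + 0.435 + 0.49 * 0.435^2) = 0.0432
Denominator = 84.6 * (0.435^(1/3) - 0.435/2) = 45.7008
nu = 0.0432 / 45.7008 = 9.4548e-04 mol/cm^3

9.4548e-04 mol/cm^3


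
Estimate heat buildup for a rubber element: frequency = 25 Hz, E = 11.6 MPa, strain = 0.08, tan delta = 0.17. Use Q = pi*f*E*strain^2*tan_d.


Q = pi * f * E * strain^2 * tan_d
= pi * 25 * 11.6 * 0.08^2 * 0.17
= pi * 25 * 11.6 * 0.0064 * 0.17
= 0.9912

Q = 0.9912


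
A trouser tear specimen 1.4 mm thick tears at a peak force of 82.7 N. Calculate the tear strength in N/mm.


Tear strength = force / thickness
= 82.7 / 1.4
= 59.07 N/mm

59.07 N/mm


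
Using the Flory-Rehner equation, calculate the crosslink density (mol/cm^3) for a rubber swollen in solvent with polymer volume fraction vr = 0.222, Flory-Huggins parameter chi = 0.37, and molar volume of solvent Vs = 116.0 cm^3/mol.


ln(1 - vr) = ln(1 - 0.222) = -0.2510
Numerator = -((-0.2510) + 0.222 + 0.37 * 0.222^2) = 0.0108
Denominator = 116.0 * (0.222^(1/3) - 0.222/2) = 57.3626
nu = 0.0108 / 57.3626 = 1.8817e-04 mol/cm^3

1.8817e-04 mol/cm^3


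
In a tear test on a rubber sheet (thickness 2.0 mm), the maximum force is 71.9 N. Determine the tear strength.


Tear strength = force / thickness
= 71.9 / 2.0
= 35.95 N/mm

35.95 N/mm


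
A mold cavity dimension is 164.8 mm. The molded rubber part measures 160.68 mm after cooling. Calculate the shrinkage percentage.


Shrinkage = (mold - part) / mold * 100
= (164.8 - 160.68) / 164.8 * 100
= 4.12 / 164.8 * 100
= 2.5%

2.5%


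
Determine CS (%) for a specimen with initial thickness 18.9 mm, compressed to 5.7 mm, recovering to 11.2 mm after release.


CS = (t0 - recovered) / (t0 - ts) * 100
= (18.9 - 11.2) / (18.9 - 5.7) * 100
= 7.7 / 13.2 * 100
= 58.3%

58.3%


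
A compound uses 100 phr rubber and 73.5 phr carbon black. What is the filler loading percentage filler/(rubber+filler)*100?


Filler % = filler / (rubber + filler) * 100
= 73.5 / (100 + 73.5) * 100
= 73.5 / 173.5 * 100
= 42.36%

42.36%


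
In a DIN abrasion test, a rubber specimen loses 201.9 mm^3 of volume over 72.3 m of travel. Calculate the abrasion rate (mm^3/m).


Rate = volume_loss / distance
= 201.9 / 72.3
= 2.793 mm^3/m

2.793 mm^3/m


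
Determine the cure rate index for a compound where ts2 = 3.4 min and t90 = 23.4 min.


CRI = 100 / (t90 - ts2)
= 100 / (23.4 - 3.4)
= 100 / 20.0
= 5.0 min^-1

5.0 min^-1


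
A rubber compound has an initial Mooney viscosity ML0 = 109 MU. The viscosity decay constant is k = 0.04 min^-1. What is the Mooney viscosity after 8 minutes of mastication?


ML = ML0 * exp(-k * t)
ML = 109 * exp(-0.04 * 8)
ML = 109 * 0.7261
ML = 79.15 MU

79.15 MU


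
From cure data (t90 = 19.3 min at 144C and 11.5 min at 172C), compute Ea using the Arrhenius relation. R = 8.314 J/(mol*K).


T1 = 417.15 K, T2 = 445.15 K
1/T1 - 1/T2 = 1.5079e-04
ln(t1/t2) = ln(19.3/11.5) = 0.5178
Ea = 8.314 * 0.5178 / 1.5079e-04 = 28548.1180 J/mol
Ea = 28.55 kJ/mol

28.55 kJ/mol


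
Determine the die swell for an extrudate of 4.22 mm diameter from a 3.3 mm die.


Die swell ratio = D_extrudate / D_die
= 4.22 / 3.3
= 1.279

Die swell = 1.279


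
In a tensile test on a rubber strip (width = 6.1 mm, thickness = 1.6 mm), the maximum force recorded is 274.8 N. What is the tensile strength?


Area = width * thickness = 6.1 * 1.6 = 9.76 mm^2
TS = force / area = 274.8 / 9.76 = 28.16 MPa

28.16 MPa


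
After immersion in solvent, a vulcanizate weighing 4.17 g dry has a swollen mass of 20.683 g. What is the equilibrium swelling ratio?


Q = W_swollen / W_dry
Q = 20.683 / 4.17
Q = 4.96

Q = 4.96


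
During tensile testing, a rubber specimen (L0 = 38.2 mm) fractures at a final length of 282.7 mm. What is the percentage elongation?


Elongation = (Lf - L0) / L0 * 100
= (282.7 - 38.2) / 38.2 * 100
= 244.5 / 38.2 * 100
= 640.1%

640.1%


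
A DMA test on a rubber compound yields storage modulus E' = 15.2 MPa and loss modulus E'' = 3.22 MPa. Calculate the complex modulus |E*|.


|E*| = sqrt(E'^2 + E''^2)
= sqrt(15.2^2 + 3.22^2)
= sqrt(231.0400 + 10.3684)
= 15.537 MPa

15.537 MPa


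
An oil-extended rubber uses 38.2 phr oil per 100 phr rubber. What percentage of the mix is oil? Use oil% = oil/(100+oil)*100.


Oil % = oil / (100 + oil) * 100
= 38.2 / (100 + 38.2) * 100
= 38.2 / 138.2 * 100
= 27.64%

27.64%


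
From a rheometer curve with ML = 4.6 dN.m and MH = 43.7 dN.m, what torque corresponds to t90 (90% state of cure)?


M90 = ML + 0.9 * (MH - ML)
M90 = 4.6 + 0.9 * (43.7 - 4.6)
M90 = 4.6 + 0.9 * 39.1
M90 = 39.79 dN.m

39.79 dN.m


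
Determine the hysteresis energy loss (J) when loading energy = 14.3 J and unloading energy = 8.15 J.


Hysteresis loss = loading - unloading
= 14.3 - 8.15
= 6.15 J

6.15 J


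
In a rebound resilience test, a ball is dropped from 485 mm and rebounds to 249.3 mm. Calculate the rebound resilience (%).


Resilience = h_rebound / h_drop * 100
= 249.3 / 485 * 100
= 51.4%

51.4%


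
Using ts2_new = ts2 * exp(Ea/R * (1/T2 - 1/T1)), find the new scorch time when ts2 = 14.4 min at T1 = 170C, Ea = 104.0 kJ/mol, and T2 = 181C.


Convert temperatures: T1 = 170 + 273.15 = 443.15 K, T2 = 181 + 273.15 = 454.15 K
ts2_new = 14.4 * exp(104000 / 8.314 * (1/454.15 - 1/443.15))
1/T2 - 1/T1 = -5.4657e-05
ts2_new = 7.27 min

7.27 min


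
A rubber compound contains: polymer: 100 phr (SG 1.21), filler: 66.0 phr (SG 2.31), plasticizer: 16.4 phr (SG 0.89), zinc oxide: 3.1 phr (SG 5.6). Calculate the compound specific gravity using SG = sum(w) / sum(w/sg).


Sum of weights = 185.5
Volume contributions:
  polymer: 100/1.21 = 82.6446
  filler: 66.0/2.31 = 28.5714
  plasticizer: 16.4/0.89 = 18.4270
  zinc oxide: 3.1/5.6 = 0.5536
Sum of volumes = 130.1966
SG = 185.5 / 130.1966 = 1.425

SG = 1.425


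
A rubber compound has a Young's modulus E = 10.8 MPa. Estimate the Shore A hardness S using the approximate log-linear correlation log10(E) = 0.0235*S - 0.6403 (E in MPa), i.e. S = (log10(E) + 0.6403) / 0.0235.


log10(E) = 0.0235*S - 0.6403  =>  S = (log10(E) + 0.6403) / 0.0235
log10(10.8) = 1.033424
S = (1.033424 + 0.6403) / 0.0235 = 1.673724 / 0.0235
S = 71.2

Shore A = 71.2


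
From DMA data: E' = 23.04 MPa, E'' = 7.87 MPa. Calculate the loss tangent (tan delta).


tan delta = E'' / E'
= 7.87 / 23.04
= 0.3416

tan delta = 0.3416


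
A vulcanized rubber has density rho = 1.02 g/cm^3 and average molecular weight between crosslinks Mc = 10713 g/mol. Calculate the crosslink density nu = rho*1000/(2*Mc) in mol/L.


nu = rho * 1000 / (2 * Mc)
nu = 1.02 * 1000 / (2 * 10713)
nu = 1020.0 / 21426
nu = 0.0476 mol/L

0.0476 mol/L


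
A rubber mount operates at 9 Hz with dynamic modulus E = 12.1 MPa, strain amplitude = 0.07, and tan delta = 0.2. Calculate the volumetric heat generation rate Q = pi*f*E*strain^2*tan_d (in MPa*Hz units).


Q = pi * f * E * strain^2 * tan_d
= pi * 9 * 12.1 * 0.07^2 * 0.2
= pi * 9 * 12.1 * 0.0049 * 0.2
= 0.3353

Q = 0.3353


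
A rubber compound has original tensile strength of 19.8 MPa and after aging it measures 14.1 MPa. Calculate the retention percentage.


Retention = aged / original * 100
= 14.1 / 19.8 * 100
= 71.2%

71.2%


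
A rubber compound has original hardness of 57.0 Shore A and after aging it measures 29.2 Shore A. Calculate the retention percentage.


Retention = aged / original * 100
= 29.2 / 57.0 * 100
= 51.2%

51.2%


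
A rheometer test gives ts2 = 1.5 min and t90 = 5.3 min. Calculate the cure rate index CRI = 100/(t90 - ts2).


CRI = 100 / (t90 - ts2)
= 100 / (5.3 - 1.5)
= 100 / 3.8
= 26.32 min^-1

26.32 min^-1


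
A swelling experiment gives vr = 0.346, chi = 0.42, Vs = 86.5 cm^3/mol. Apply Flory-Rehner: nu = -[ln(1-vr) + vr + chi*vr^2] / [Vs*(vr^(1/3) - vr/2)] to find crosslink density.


ln(1 - vr) = ln(1 - 0.346) = -0.4246
Numerator = -((-0.4246) + 0.346 + 0.42 * 0.346^2) = 0.0284
Denominator = 86.5 * (0.346^(1/3) - 0.346/2) = 45.7615
nu = 0.0284 / 45.7615 = 6.1989e-04 mol/cm^3

6.1989e-04 mol/cm^3


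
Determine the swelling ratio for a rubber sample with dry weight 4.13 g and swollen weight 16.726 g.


Q = W_swollen / W_dry
Q = 16.726 / 4.13
Q = 4.05

Q = 4.05


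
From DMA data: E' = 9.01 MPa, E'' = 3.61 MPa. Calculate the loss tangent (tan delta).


tan delta = E'' / E'
= 3.61 / 9.01
= 0.4007

tan delta = 0.4007


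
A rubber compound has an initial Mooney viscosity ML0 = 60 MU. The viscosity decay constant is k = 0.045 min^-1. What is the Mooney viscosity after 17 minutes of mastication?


ML = ML0 * exp(-k * t)
ML = 60 * exp(-0.045 * 17)
ML = 60 * 0.4653
ML = 27.92 MU

27.92 MU


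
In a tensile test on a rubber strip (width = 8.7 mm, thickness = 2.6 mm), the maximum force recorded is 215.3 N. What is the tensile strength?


Area = width * thickness = 8.7 * 2.6 = 22.62 mm^2
TS = force / area = 215.3 / 22.62 = 9.52 MPa

9.52 MPa


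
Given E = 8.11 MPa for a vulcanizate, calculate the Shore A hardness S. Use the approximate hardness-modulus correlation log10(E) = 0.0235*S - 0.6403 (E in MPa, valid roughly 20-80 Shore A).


log10(E) = 0.0235*S - 0.6403  =>  S = (log10(E) + 0.6403) / 0.0235
log10(8.11) = 0.909021
S = (0.909021 + 0.6403) / 0.0235 = 1.549321 / 0.0235
S = 65.9

Shore A = 65.9


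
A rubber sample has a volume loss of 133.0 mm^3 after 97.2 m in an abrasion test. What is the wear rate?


Rate = volume_loss / distance
= 133.0 / 97.2
= 1.368 mm^3/m

1.368 mm^3/m


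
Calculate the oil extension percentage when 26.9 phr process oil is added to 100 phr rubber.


Oil % = oil / (100 + oil) * 100
= 26.9 / (100 + 26.9) * 100
= 26.9 / 126.9 * 100
= 21.2%

21.2%


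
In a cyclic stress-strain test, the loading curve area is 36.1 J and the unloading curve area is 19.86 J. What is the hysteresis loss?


Hysteresis loss = loading - unloading
= 36.1 - 19.86
= 16.24 J

16.24 J


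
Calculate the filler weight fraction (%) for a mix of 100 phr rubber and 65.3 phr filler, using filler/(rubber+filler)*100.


Filler % = filler / (rubber + filler) * 100
= 65.3 / (100 + 65.3) * 100
= 65.3 / 165.3 * 100
= 39.5%

39.5%


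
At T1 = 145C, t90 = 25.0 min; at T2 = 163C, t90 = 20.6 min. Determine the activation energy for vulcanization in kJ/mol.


T1 = 418.15 K, T2 = 436.15 K
1/T1 - 1/T2 = 9.8697e-05
ln(t1/t2) = ln(25.0/20.6) = 0.1936
Ea = 8.314 * 0.1936 / 9.8697e-05 = 16307.0962 J/mol
Ea = 16.31 kJ/mol

16.31 kJ/mol


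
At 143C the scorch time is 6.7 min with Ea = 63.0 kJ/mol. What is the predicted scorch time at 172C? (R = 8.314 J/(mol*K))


Convert temperatures: T1 = 143 + 273.15 = 416.15 K, T2 = 172 + 273.15 = 445.15 K
ts2_new = 6.7 * exp(63000 / 8.314 * (1/445.15 - 1/416.15))
1/T2 - 1/T1 = -1.5655e-04
ts2_new = 2.05 min

2.05 min


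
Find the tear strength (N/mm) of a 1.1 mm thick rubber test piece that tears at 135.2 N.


Tear strength = force / thickness
= 135.2 / 1.1
= 122.91 N/mm

122.91 N/mm


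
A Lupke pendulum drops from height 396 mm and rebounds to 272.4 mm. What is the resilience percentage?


Resilience = h_rebound / h_drop * 100
= 272.4 / 396 * 100
= 68.8%

68.8%


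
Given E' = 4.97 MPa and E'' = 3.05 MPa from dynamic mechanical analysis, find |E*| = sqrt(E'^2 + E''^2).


|E*| = sqrt(E'^2 + E''^2)
= sqrt(4.97^2 + 3.05^2)
= sqrt(24.7009 + 9.3025)
= 5.831 MPa

5.831 MPa


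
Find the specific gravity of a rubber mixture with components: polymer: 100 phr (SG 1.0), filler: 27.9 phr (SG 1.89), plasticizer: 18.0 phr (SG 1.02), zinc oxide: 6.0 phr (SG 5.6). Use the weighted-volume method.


Sum of weights = 151.9
Volume contributions:
  polymer: 100/1.0 = 100.0000
  filler: 27.9/1.89 = 14.7619
  plasticizer: 18.0/1.02 = 17.6471
  zinc oxide: 6.0/5.6 = 1.0714
Sum of volumes = 133.4804
SG = 151.9 / 133.4804 = 1.138

SG = 1.138


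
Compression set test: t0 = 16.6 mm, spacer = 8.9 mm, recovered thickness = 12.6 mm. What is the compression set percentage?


CS = (t0 - recovered) / (t0 - ts) * 100
= (16.6 - 12.6) / (16.6 - 8.9) * 100
= 4.0 / 7.7 * 100
= 51.9%

51.9%


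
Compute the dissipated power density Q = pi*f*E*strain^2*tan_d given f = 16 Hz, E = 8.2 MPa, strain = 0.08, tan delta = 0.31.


Q = pi * f * E * strain^2 * tan_d
= pi * 16 * 8.2 * 0.08^2 * 0.31
= pi * 16 * 8.2 * 0.0064 * 0.31
= 0.8178

Q = 0.8178


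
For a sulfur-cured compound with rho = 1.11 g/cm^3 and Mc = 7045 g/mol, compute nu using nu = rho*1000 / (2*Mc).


nu = rho * 1000 / (2 * Mc)
nu = 1.11 * 1000 / (2 * 7045)
nu = 1110.0 / 14090
nu = 0.0788 mol/L

0.0788 mol/L


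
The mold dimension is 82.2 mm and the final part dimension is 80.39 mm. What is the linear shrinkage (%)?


Shrinkage = (mold - part) / mold * 100
= (82.2 - 80.39) / 82.2 * 100
= 1.81 / 82.2 * 100
= 2.2%

2.2%


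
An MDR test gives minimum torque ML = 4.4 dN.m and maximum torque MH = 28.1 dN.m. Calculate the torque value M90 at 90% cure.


M90 = ML + 0.9 * (MH - ML)
M90 = 4.4 + 0.9 * (28.1 - 4.4)
M90 = 4.4 + 0.9 * 23.7
M90 = 25.73 dN.m

25.73 dN.m


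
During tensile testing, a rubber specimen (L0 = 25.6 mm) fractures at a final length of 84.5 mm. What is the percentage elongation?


Elongation = (Lf - L0) / L0 * 100
= (84.5 - 25.6) / 25.6 * 100
= 58.9 / 25.6 * 100
= 230.1%

230.1%


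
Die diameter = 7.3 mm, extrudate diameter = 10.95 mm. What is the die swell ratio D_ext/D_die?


Die swell ratio = D_extrudate / D_die
= 10.95 / 7.3
= 1.5

Die swell = 1.5


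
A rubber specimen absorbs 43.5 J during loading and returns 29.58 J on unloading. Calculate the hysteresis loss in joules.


Hysteresis loss = loading - unloading
= 43.5 - 29.58
= 13.92 J

13.92 J


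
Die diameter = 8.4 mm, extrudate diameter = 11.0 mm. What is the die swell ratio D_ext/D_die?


Die swell ratio = D_extrudate / D_die
= 11.0 / 8.4
= 1.31

Die swell = 1.31


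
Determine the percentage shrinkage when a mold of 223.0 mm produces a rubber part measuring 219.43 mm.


Shrinkage = (mold - part) / mold * 100
= (223.0 - 219.43) / 223.0 * 100
= 3.57 / 223.0 * 100
= 1.6%

1.6%


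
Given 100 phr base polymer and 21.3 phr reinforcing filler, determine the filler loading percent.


Filler % = filler / (rubber + filler) * 100
= 21.3 / (100 + 21.3) * 100
= 21.3 / 121.3 * 100
= 17.56%

17.56%


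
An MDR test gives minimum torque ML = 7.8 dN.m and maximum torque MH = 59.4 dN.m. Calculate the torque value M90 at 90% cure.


M90 = ML + 0.9 * (MH - ML)
M90 = 7.8 + 0.9 * (59.4 - 7.8)
M90 = 7.8 + 0.9 * 51.6
M90 = 54.24 dN.m

54.24 dN.m


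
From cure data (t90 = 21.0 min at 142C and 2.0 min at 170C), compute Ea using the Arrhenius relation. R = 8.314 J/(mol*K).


T1 = 415.15 K, T2 = 443.15 K
1/T1 - 1/T2 = 1.5220e-04
ln(t1/t2) = ln(21.0/2.0) = 2.3514
Ea = 8.314 * 2.3514 / 1.5220e-04 = 128448.7046 J/mol
Ea = 128.45 kJ/mol

128.45 kJ/mol


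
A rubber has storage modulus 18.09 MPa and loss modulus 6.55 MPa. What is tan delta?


tan delta = E'' / E'
= 6.55 / 18.09
= 0.3621

tan delta = 0.3621


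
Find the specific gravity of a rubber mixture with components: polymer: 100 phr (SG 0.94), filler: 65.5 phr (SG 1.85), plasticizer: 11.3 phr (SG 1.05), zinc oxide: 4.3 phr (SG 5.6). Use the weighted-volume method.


Sum of weights = 181.1
Volume contributions:
  polymer: 100/0.94 = 106.3830
  filler: 65.5/1.85 = 35.4054
  plasticizer: 11.3/1.05 = 10.7619
  zinc oxide: 4.3/5.6 = 0.7679
Sum of volumes = 153.3181
SG = 181.1 / 153.3181 = 1.181

SG = 1.181


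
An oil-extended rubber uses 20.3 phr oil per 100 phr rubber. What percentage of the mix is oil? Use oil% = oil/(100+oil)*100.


Oil % = oil / (100 + oil) * 100
= 20.3 / (100 + 20.3) * 100
= 20.3 / 120.3 * 100
= 16.87%

16.87%


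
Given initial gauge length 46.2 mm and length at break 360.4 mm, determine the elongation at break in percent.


Elongation = (Lf - L0) / L0 * 100
= (360.4 - 46.2) / 46.2 * 100
= 314.2 / 46.2 * 100
= 680.1%

680.1%


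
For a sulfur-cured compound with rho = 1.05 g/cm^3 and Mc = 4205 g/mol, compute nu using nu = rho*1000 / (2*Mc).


nu = rho * 1000 / (2 * Mc)
nu = 1.05 * 1000 / (2 * 4205)
nu = 1050.0 / 8410
nu = 0.1249 mol/L

0.1249 mol/L


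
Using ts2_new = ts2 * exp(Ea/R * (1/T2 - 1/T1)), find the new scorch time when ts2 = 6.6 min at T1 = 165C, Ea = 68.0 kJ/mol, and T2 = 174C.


Convert temperatures: T1 = 165 + 273.15 = 438.15 K, T2 = 174 + 273.15 = 447.15 K
ts2_new = 6.6 * exp(68000 / 8.314 * (1/447.15 - 1/438.15))
1/T2 - 1/T1 = -4.5937e-05
ts2_new = 4.53 min

4.53 min


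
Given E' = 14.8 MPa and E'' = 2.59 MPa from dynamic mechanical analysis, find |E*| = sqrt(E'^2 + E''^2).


|E*| = sqrt(E'^2 + E''^2)
= sqrt(14.8^2 + 2.59^2)
= sqrt(219.0400 + 6.7081)
= 15.025 MPa

15.025 MPa


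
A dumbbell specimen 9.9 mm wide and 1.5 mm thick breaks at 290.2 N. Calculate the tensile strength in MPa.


Area = width * thickness = 9.9 * 1.5 = 14.85 mm^2
TS = force / area = 290.2 / 14.85 = 19.54 MPa

19.54 MPa


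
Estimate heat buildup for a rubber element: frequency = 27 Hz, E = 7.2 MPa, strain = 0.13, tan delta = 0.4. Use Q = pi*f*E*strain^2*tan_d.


Q = pi * f * E * strain^2 * tan_d
= pi * 27 * 7.2 * 0.13^2 * 0.4
= pi * 27 * 7.2 * 0.0169 * 0.4
= 4.1285

Q = 4.1285


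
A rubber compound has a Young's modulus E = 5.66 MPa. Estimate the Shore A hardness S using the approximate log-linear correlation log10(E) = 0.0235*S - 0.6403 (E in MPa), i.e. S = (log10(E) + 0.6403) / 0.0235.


log10(E) = 0.0235*S - 0.6403  =>  S = (log10(E) + 0.6403) / 0.0235
log10(5.66) = 0.752816
S = (0.752816 + 0.6403) / 0.0235 = 1.393116 / 0.0235
S = 59.3

Shore A = 59.3


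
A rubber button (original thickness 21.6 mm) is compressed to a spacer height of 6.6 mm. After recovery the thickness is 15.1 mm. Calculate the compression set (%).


CS = (t0 - recovered) / (t0 - ts) * 100
= (21.6 - 15.1) / (21.6 - 6.6) * 100
= 6.5 / 15.0 * 100
= 43.3%

43.3%


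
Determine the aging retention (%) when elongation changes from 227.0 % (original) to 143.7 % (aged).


Retention = aged / original * 100
= 143.7 / 227.0 * 100
= 63.3%

63.3%


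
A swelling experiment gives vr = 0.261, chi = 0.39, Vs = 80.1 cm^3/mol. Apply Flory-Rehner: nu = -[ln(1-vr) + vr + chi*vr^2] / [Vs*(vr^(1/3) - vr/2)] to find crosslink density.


ln(1 - vr) = ln(1 - 0.261) = -0.3025
Numerator = -((-0.3025) + 0.261 + 0.39 * 0.261^2) = 0.0149
Denominator = 80.1 * (0.261^(1/3) - 0.261/2) = 40.7363
nu = 0.0149 / 40.7363 = 3.6553e-04 mol/cm^3

3.6553e-04 mol/cm^3


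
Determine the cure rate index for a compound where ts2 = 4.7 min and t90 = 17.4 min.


CRI = 100 / (t90 - ts2)
= 100 / (17.4 - 4.7)
= 100 / 12.7
= 7.87 min^-1

7.87 min^-1


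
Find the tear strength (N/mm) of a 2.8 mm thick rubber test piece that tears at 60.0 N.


Tear strength = force / thickness
= 60.0 / 2.8
= 21.43 N/mm

21.43 N/mm


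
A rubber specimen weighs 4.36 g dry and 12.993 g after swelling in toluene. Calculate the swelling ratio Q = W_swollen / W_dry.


Q = W_swollen / W_dry
Q = 12.993 / 4.36
Q = 2.98

Q = 2.98


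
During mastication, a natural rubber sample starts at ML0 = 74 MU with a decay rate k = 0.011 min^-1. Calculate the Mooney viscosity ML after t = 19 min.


ML = ML0 * exp(-k * t)
ML = 74 * exp(-0.011 * 19)
ML = 74 * 0.8114
ML = 60.04 MU

60.04 MU


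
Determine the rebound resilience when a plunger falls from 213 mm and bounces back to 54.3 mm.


Resilience = h_rebound / h_drop * 100
= 54.3 / 213 * 100
= 25.5%

25.5%


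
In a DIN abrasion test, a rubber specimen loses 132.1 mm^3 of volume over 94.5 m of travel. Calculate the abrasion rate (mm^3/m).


Rate = volume_loss / distance
= 132.1 / 94.5
= 1.398 mm^3/m

1.398 mm^3/m


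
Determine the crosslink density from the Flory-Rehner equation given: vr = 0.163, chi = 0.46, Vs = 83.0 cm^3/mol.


ln(1 - vr) = ln(1 - 0.163) = -0.1779
Numerator = -((-0.1779) + 0.163 + 0.46 * 0.163^2) = 0.0027
Denominator = 83.0 * (0.163^(1/3) - 0.163/2) = 38.5747
nu = 0.0027 / 38.5747 = 7.0240e-05 mol/cm^3

7.0240e-05 mol/cm^3


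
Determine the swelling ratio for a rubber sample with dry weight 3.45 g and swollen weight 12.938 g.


Q = W_swollen / W_dry
Q = 12.938 / 3.45
Q = 3.75

Q = 3.75


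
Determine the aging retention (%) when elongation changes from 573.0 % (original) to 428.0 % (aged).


Retention = aged / original * 100
= 428.0 / 573.0 * 100
= 74.7%

74.7%


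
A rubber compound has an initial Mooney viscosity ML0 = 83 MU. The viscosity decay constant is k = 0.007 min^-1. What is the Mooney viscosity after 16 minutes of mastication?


ML = ML0 * exp(-k * t)
ML = 83 * exp(-0.007 * 16)
ML = 83 * 0.8940
ML = 74.21 MU

74.21 MU


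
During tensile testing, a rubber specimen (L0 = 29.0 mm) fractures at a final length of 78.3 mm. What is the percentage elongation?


Elongation = (Lf - L0) / L0 * 100
= (78.3 - 29.0) / 29.0 * 100
= 49.3 / 29.0 * 100
= 170.0%

170.0%


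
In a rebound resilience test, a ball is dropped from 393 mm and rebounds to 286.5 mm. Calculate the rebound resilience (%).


Resilience = h_rebound / h_drop * 100
= 286.5 / 393 * 100
= 72.9%

72.9%


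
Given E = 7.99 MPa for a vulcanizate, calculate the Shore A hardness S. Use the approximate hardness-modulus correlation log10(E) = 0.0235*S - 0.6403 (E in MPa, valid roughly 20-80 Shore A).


log10(E) = 0.0235*S - 0.6403  =>  S = (log10(E) + 0.6403) / 0.0235
log10(7.99) = 0.902547
S = (0.902547 + 0.6403) / 0.0235 = 1.542847 / 0.0235
S = 65.7

Shore A = 65.7


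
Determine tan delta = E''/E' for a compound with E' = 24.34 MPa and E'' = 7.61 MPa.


tan delta = E'' / E'
= 7.61 / 24.34
= 0.3127

tan delta = 0.3127


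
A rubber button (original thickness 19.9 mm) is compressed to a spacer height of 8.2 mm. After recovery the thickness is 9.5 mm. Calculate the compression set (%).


CS = (t0 - recovered) / (t0 - ts) * 100
= (19.9 - 9.5) / (19.9 - 8.2) * 100
= 10.4 / 11.7 * 100
= 88.9%

88.9%


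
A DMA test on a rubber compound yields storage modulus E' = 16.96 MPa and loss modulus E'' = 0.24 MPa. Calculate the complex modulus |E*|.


|E*| = sqrt(E'^2 + E''^2)
= sqrt(16.96^2 + 0.24^2)
= sqrt(287.6416 + 0.0576)
= 16.962 MPa

16.962 MPa


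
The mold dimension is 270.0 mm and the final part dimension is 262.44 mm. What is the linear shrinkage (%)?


Shrinkage = (mold - part) / mold * 100
= (270.0 - 262.44) / 270.0 * 100
= 7.56 / 270.0 * 100
= 2.8%

2.8%


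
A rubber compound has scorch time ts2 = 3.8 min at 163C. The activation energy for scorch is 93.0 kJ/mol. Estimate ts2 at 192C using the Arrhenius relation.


Convert temperatures: T1 = 163 + 273.15 = 436.15 K, T2 = 192 + 273.15 = 465.15 K
ts2_new = 3.8 * exp(93000 / 8.314 * (1/465.15 - 1/436.15))
1/T2 - 1/T1 = -1.4295e-04
ts2_new = 0.77 min

0.77 min


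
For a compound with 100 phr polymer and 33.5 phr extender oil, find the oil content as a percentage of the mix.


Oil % = oil / (100 + oil) * 100
= 33.5 / (100 + 33.5) * 100
= 33.5 / 133.5 * 100
= 25.09%

25.09%
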